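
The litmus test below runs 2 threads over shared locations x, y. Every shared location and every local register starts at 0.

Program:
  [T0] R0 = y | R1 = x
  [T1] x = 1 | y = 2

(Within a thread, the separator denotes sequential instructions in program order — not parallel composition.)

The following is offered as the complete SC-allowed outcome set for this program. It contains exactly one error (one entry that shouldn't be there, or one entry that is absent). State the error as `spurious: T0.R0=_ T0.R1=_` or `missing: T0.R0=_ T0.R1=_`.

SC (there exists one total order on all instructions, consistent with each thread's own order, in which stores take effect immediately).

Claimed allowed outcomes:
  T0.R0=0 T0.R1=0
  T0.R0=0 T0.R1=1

missing: T0.R0=2 T0.R1=1

outcome vector order: (T0.R0,T0.R1)
SC (3): 0/0, 0/1, 2/1
SC∖claimed = {2/1}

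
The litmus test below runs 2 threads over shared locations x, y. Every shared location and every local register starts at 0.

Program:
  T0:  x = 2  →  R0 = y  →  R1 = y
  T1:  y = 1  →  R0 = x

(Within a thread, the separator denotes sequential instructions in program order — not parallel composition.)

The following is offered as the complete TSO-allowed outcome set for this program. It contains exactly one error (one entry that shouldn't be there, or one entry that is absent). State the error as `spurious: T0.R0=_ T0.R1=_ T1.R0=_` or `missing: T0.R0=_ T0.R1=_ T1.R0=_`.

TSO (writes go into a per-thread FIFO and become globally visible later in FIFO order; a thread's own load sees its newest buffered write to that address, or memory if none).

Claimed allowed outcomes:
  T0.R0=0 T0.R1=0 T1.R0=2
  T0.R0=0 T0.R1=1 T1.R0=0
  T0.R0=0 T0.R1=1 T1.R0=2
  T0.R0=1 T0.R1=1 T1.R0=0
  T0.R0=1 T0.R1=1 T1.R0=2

missing: T0.R0=0 T0.R1=0 T1.R0=0

outcome vector order: (T0.R0,T0.R1,T1.R0)
[TSO] allowed = {0/0/0; 0/0/2; 0/1/0; 0/1/2; 1/1/0; 1/1/2}
TSO∖claimed = {0/0/0}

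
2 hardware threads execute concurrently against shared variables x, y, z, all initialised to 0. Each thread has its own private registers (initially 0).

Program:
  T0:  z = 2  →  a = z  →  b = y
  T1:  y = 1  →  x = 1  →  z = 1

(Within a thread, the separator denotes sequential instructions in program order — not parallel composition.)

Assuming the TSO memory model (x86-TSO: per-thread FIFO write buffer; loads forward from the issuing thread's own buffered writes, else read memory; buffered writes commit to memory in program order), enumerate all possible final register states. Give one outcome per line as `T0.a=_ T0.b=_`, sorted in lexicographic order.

outcome vector order: (T0.a,T0.b)
|TSO outcomes| = 3

T0.a=1 T0.b=1
T0.a=2 T0.b=0
T0.a=2 T0.b=1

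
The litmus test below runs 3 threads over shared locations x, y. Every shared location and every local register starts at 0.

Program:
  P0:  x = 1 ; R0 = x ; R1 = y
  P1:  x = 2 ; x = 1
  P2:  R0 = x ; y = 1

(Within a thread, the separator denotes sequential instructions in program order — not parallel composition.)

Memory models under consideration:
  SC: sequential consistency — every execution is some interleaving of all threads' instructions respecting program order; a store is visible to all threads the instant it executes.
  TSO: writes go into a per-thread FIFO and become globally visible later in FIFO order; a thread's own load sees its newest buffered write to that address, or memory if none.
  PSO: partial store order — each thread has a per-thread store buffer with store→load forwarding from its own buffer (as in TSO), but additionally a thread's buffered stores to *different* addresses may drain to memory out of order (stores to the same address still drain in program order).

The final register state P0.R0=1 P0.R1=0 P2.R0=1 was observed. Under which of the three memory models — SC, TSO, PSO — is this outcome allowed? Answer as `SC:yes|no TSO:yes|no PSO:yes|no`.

outcome vector order: (P0.R0,P0.R1,P2.R0)
[SC] allowed = {<1 0 0> <1 0 1> <1 0 2> <1 1 0> <1 1 1> <1 1 2> <2 0 0> <2 0 1> <2 0 2> <2 1 0> <2 1 1> <2 1 2>}
[TSO] allowed = {<1 0 0> <1 0 1> <1 0 2> <1 1 0> <1 1 1> <1 1 2> <2 0 0> <2 0 1> <2 0 2> <2 1 0> <2 1 1> <2 1 2>}
[PSO] allowed = {<1 0 0> <1 0 1> <1 0 2> <1 1 0> <1 1 1> <1 1 2> <2 0 0> <2 0 1> <2 0 2> <2 1 0> <2 1 1> <2 1 2>}
target <1 0 1> ∈ {SC,TSO,PSO}

SC:yes TSO:yes PSO:yes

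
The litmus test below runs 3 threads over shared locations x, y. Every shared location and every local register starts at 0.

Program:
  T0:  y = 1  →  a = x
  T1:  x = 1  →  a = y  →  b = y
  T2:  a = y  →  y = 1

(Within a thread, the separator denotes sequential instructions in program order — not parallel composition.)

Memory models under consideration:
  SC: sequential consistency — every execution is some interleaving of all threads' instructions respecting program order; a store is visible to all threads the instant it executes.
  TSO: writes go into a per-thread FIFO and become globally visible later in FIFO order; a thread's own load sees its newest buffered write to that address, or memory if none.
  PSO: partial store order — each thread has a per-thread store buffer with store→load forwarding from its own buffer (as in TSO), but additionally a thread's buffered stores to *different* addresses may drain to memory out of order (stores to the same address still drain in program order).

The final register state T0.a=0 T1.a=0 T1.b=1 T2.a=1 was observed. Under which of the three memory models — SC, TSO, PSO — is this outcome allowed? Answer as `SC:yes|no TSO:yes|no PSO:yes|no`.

outcome vector order: (T0.a,T1.a,T1.b,T2.a)
SC: 8 outcomes — {0110, 0111, 1000, 1001, 1010, 1011, 1110, 1111}
TSO: 12 outcomes — {0000, 0001, 0010, 0011, 0110, 0111, 1000, 1001, 1010, 1011, 1110, 1111}
PSO: 12 outcomes — {0000, 0001, 0010, 0011, 0110, 0111, 1000, 1001, 1010, 1011, 1110, 1111}
target 0011 ∈ {TSO,PSO}

SC:no TSO:yes PSO:yes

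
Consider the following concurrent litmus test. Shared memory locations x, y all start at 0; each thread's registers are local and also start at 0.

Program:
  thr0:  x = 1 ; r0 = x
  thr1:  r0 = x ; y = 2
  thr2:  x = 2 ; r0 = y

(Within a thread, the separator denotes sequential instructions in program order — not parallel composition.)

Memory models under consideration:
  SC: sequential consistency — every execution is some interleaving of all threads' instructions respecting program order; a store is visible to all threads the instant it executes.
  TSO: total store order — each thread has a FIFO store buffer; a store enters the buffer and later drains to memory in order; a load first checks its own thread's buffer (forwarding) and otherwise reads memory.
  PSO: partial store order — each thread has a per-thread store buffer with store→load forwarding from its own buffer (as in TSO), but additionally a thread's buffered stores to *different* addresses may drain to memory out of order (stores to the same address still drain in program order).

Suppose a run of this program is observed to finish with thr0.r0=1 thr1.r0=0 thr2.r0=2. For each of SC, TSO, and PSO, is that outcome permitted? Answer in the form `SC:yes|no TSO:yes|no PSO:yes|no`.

outcome vector order: (thr0.r0,thr1.r0,thr2.r0)
[SC] allowed = {1/0/0, 1/0/2, 1/1/0, 1/1/2, 1/2/0, 1/2/2, 2/0/0, 2/0/2, 2/1/0, 2/1/2, 2/2/0, 2/2/2}
[TSO] allowed = {1/0/0, 1/0/2, 1/1/0, 1/1/2, 1/2/0, 1/2/2, 2/0/0, 2/0/2, 2/1/0, 2/1/2, 2/2/0, 2/2/2}
[PSO] allowed = {1/0/0, 1/0/2, 1/1/0, 1/1/2, 1/2/0, 1/2/2, 2/0/0, 2/0/2, 2/1/0, 2/1/2, 2/2/0, 2/2/2}
target 1/0/2 ∈ {SC,TSO,PSO}

SC:yes TSO:yes PSO:yes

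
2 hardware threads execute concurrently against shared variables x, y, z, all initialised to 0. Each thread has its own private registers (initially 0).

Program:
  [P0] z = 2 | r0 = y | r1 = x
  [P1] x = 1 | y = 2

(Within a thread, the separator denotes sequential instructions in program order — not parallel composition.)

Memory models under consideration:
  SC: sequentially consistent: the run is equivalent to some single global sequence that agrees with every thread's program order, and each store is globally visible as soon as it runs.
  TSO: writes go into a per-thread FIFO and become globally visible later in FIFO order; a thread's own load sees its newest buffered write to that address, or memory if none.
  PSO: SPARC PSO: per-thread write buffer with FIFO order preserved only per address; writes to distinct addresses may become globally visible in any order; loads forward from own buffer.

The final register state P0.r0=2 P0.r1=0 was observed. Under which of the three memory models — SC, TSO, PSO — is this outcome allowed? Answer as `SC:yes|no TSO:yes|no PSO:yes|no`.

SC:no TSO:no PSO:yes

outcome vector order: (P0.r0,P0.r1)
SC (3): (0,0), (0,1), (2,1)
TSO (3): (0,0), (0,1), (2,1)
PSO (4): (0,0), (0,1), (2,0), (2,1)
target (2,0) ∈ {PSO}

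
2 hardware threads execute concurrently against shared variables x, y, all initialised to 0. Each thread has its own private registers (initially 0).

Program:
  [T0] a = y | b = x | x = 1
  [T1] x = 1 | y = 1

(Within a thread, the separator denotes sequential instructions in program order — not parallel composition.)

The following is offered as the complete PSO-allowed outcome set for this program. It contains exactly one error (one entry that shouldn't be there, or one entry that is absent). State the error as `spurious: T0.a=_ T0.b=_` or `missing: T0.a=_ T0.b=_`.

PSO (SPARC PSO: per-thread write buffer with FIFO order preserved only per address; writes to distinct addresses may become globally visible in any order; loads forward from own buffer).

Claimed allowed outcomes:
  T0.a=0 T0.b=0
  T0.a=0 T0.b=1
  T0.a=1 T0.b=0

missing: T0.a=1 T0.b=1

outcome vector order: (T0.a,T0.b)
PSO (4): <0 0> <0 1> <1 0> <1 1>
PSO∖claimed = {<1 1>}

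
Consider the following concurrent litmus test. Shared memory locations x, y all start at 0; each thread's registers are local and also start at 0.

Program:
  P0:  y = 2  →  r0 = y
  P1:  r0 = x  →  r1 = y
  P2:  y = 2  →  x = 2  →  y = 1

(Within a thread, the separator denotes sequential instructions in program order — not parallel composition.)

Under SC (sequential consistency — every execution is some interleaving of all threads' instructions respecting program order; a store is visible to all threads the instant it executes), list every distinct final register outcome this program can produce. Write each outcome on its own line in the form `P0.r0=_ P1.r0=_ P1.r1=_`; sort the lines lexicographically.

outcome vector order: (P0.r0,P1.r0,P1.r1)
|SC outcomes| = 10

P0.r0=1 P1.r0=0 P1.r1=0
P0.r0=1 P1.r0=0 P1.r1=1
P0.r0=1 P1.r0=0 P1.r1=2
P0.r0=1 P1.r0=2 P1.r1=1
P0.r0=1 P1.r0=2 P1.r1=2
P0.r0=2 P1.r0=0 P1.r1=0
P0.r0=2 P1.r0=0 P1.r1=1
P0.r0=2 P1.r0=0 P1.r1=2
P0.r0=2 P1.r0=2 P1.r1=1
P0.r0=2 P1.r0=2 P1.r1=2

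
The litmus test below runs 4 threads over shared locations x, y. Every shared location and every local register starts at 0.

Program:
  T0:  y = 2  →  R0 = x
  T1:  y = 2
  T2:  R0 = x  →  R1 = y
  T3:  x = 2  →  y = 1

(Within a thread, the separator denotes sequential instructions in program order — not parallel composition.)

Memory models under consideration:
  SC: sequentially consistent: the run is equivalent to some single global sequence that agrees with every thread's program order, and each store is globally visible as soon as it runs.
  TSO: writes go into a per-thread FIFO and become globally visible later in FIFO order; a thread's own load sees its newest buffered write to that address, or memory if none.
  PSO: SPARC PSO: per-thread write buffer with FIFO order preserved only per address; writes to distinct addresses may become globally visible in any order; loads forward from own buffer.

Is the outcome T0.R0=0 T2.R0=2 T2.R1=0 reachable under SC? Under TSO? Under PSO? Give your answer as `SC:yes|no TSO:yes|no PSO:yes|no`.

outcome vector order: (T0.R0,T2.R0,T2.R1)
SC (11): 000 001 002 021 022 200 201 202 220 221 222
TSO (12): 000 001 002 020 021 022 200 201 202 220 221 222
PSO (12): 000 001 002 020 021 022 200 201 202 220 221 222
target 020 ∈ {TSO,PSO}

SC:no TSO:yes PSO:yes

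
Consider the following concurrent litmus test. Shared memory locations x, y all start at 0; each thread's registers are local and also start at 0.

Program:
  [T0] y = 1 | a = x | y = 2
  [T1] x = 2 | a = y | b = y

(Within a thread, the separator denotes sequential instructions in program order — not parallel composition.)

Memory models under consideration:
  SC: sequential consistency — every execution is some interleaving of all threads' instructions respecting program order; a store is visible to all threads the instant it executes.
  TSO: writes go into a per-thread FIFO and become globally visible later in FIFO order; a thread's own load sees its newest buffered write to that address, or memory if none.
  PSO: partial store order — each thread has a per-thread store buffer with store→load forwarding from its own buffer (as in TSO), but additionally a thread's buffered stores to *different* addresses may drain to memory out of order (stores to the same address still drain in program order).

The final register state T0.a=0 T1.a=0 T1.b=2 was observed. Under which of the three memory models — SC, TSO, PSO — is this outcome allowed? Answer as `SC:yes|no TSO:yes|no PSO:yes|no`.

outcome vector order: (T0.a,T1.a,T1.b)
[SC] allowed = {0/1/1; 0/1/2; 0/2/2; 2/0/0; 2/0/1; 2/0/2; 2/1/1; 2/1/2; 2/2/2}
[TSO] allowed = {0/0/0; 0/0/1; 0/0/2; 0/1/1; 0/1/2; 0/2/2; 2/0/0; 2/0/1; 2/0/2; 2/1/1; 2/1/2; 2/2/2}
[PSO] allowed = {0/0/0; 0/0/1; 0/0/2; 0/1/1; 0/1/2; 0/2/2; 2/0/0; 2/0/1; 2/0/2; 2/1/1; 2/1/2; 2/2/2}
target 0/0/2 ∈ {TSO,PSO}

SC:no TSO:yes PSO:yes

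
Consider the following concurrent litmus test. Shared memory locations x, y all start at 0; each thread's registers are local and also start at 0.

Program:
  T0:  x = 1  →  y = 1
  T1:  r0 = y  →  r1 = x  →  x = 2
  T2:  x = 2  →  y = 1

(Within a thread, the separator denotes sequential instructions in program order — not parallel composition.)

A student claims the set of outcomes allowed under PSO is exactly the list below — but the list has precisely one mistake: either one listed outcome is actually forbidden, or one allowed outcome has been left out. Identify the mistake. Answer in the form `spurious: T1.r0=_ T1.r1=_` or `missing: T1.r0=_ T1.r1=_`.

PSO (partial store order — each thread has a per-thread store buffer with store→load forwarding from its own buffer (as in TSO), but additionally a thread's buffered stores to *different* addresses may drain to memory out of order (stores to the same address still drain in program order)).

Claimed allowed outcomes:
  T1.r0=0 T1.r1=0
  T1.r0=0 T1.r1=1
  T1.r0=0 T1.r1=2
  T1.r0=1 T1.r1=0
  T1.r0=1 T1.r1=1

outcome vector order: (T1.r0,T1.r1)
PSO (6): <0 0>; <0 1>; <0 2>; <1 0>; <1 1>; <1 2>
PSO∖claimed = {<1 2>}

missing: T1.r0=1 T1.r1=2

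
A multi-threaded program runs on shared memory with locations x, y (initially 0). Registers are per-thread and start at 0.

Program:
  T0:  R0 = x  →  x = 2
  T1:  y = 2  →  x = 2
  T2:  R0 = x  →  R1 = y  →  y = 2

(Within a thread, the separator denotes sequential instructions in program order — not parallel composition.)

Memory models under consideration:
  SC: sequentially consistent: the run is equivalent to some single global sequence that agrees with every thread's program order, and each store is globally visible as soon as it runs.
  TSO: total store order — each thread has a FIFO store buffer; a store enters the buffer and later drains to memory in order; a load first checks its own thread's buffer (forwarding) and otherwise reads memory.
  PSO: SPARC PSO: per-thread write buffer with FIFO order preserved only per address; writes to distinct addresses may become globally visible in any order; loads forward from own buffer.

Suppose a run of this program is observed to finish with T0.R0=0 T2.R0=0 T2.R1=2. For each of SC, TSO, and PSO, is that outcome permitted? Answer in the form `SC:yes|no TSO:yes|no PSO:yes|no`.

outcome vector order: (T0.R0,T2.R0,T2.R1)
SC: 7 outcomes — {000 002 020 022 200 202 222}
TSO: 7 outcomes — {000 002 020 022 200 202 222}
PSO: 8 outcomes — {000 002 020 022 200 202 220 222}
target 002 ∈ {SC,TSO,PSO}

SC:yes TSO:yes PSO:yes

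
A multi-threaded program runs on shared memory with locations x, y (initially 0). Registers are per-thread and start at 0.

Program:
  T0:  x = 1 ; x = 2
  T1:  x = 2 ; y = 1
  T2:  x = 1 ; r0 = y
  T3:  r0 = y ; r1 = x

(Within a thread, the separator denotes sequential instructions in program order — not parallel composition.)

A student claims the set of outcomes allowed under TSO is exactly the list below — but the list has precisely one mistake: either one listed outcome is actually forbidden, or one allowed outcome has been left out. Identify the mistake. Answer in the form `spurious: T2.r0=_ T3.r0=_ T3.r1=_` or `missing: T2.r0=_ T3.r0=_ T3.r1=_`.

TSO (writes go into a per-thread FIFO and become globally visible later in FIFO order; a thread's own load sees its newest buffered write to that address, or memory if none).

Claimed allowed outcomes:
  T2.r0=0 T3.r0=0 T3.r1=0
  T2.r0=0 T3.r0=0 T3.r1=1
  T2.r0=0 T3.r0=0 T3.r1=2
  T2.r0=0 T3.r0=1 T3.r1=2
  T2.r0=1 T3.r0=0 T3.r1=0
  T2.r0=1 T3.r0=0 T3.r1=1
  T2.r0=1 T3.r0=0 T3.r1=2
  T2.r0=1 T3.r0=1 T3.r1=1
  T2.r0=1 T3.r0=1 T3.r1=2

outcome vector order: (T2.r0,T3.r0,T3.r1)
TSO: 10 outcomes — {(0,0,0), (0,0,1), (0,0,2), (0,1,1), (0,1,2), (1,0,0), (1,0,1), (1,0,2), (1,1,1), (1,1,2)}
TSO∖claimed = {(0,1,1)}

missing: T2.r0=0 T3.r0=1 T3.r1=1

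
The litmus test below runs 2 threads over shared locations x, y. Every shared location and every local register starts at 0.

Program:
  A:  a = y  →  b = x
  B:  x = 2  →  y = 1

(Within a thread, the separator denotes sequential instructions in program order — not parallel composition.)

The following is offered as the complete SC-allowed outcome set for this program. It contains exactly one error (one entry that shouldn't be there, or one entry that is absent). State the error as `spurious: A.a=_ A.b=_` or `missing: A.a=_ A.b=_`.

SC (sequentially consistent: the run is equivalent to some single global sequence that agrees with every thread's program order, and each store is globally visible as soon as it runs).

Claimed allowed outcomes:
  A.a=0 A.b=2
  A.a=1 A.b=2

outcome vector order: (A.a,A.b)
SC (3): 00; 02; 12
SC∖claimed = {00}

missing: A.a=0 A.b=0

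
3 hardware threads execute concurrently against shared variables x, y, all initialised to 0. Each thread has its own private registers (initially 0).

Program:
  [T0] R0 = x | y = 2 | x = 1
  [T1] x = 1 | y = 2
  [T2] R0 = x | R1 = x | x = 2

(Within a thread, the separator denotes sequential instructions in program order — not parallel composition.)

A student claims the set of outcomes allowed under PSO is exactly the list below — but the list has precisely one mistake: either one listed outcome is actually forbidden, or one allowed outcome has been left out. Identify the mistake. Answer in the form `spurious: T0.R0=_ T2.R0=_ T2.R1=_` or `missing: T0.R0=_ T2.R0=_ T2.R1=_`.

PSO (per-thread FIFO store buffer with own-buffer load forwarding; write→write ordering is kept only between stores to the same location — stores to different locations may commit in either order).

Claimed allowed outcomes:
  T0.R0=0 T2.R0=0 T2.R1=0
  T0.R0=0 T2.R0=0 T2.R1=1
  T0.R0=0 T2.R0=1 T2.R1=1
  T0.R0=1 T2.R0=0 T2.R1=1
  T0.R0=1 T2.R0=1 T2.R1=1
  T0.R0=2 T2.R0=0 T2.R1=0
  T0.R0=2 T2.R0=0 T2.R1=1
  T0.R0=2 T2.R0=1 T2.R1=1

missing: T0.R0=1 T2.R0=0 T2.R1=0

outcome vector order: (T0.R0,T2.R0,T2.R1)
[PSO] allowed = {<0 0 0>; <0 0 1>; <0 1 1>; <1 0 0>; <1 0 1>; <1 1 1>; <2 0 0>; <2 0 1>; <2 1 1>}
PSO∖claimed = {<1 0 0>}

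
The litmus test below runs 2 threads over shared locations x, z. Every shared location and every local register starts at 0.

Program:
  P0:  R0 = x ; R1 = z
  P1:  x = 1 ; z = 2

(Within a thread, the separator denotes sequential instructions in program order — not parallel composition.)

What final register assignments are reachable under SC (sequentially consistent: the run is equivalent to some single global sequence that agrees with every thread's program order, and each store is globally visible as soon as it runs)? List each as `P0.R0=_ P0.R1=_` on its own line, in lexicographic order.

outcome vector order: (P0.R0,P0.R1)
|SC outcomes| = 4

P0.R0=0 P0.R1=0
P0.R0=0 P0.R1=2
P0.R0=1 P0.R1=0
P0.R0=1 P0.R1=2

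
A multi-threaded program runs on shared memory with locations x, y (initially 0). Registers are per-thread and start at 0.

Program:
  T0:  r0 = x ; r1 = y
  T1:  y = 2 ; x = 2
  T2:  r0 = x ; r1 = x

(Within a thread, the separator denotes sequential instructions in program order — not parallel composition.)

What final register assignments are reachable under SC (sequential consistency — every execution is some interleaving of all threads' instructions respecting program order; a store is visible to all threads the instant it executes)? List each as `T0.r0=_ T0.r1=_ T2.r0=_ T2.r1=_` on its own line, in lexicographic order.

T0.r0=0 T0.r1=0 T2.r0=0 T2.r1=0
T0.r0=0 T0.r1=0 T2.r0=0 T2.r1=2
T0.r0=0 T0.r1=0 T2.r0=2 T2.r1=2
T0.r0=0 T0.r1=2 T2.r0=0 T2.r1=0
T0.r0=0 T0.r1=2 T2.r0=0 T2.r1=2
T0.r0=0 T0.r1=2 T2.r0=2 T2.r1=2
T0.r0=2 T0.r1=2 T2.r0=0 T2.r1=0
T0.r0=2 T0.r1=2 T2.r0=0 T2.r1=2
T0.r0=2 T0.r1=2 T2.r0=2 T2.r1=2

outcome vector order: (T0.r0,T0.r1,T2.r0,T2.r1)
|SC outcomes| = 9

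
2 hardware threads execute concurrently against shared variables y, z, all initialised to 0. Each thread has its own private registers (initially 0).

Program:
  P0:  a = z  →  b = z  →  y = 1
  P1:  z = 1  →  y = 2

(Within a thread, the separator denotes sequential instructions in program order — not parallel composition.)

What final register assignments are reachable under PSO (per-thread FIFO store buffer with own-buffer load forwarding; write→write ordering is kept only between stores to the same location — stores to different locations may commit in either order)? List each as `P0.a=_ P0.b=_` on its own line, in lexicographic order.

outcome vector order: (P0.a,P0.b)
|PSO outcomes| = 3

P0.a=0 P0.b=0
P0.a=0 P0.b=1
P0.a=1 P0.b=1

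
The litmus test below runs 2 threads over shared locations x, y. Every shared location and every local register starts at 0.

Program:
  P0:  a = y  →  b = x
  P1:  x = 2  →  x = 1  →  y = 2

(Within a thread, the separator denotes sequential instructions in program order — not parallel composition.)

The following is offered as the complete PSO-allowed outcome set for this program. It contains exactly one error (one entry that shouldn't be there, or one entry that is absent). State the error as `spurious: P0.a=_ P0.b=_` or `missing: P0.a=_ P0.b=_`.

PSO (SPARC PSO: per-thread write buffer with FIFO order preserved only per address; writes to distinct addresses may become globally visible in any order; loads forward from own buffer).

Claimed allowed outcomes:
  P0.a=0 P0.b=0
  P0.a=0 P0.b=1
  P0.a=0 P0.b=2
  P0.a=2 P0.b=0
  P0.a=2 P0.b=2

missing: P0.a=2 P0.b=1

outcome vector order: (P0.a,P0.b)
PSO (6): 00, 01, 02, 20, 21, 22
PSO∖claimed = {21}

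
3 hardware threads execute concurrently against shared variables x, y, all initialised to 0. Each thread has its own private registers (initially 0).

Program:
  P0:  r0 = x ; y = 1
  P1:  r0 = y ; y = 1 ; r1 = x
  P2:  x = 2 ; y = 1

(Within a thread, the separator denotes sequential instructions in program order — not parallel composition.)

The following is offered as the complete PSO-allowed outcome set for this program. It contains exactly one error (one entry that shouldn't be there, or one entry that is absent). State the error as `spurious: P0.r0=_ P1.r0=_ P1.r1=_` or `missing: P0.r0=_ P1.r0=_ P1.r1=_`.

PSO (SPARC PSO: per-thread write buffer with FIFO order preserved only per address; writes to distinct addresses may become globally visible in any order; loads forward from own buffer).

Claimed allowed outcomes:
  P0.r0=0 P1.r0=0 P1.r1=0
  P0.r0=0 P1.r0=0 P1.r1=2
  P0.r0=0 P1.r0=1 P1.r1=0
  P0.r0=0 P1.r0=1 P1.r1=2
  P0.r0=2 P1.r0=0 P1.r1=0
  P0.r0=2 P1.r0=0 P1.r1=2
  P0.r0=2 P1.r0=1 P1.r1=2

missing: P0.r0=2 P1.r0=1 P1.r1=0

outcome vector order: (P0.r0,P1.r0,P1.r1)
[PSO] allowed = {(0,0,0) (0,0,2) (0,1,0) (0,1,2) (2,0,0) (2,0,2) (2,1,0) (2,1,2)}
PSO∖claimed = {(2,1,0)}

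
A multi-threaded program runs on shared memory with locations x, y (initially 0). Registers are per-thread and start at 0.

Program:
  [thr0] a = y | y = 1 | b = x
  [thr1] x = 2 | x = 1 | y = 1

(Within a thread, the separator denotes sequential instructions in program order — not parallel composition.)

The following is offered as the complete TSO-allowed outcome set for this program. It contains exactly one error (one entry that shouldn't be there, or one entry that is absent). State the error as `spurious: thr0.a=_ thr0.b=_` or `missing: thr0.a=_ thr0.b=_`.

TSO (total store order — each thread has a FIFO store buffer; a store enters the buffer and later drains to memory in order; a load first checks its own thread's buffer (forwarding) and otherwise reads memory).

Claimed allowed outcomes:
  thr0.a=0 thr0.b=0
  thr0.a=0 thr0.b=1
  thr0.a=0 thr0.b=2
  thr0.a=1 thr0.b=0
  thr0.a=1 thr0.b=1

spurious: thr0.a=1 thr0.b=0

outcome vector order: (thr0.a,thr0.b)
[TSO] allowed = {00, 01, 02, 11}
claimed∖TSO = {10}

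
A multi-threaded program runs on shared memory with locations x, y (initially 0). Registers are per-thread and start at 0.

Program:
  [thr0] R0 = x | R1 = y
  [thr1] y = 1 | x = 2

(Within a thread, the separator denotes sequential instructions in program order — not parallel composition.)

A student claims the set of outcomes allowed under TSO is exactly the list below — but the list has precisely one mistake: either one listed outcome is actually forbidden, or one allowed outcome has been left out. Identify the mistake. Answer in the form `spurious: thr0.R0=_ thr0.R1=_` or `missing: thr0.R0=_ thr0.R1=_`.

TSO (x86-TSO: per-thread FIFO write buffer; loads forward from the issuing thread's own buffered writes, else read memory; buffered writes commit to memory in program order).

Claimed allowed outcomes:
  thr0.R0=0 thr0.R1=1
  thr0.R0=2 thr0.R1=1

missing: thr0.R0=0 thr0.R1=0

outcome vector order: (thr0.R0,thr0.R1)
TSO (3): <0 0>; <0 1>; <2 1>
TSO∖claimed = {<0 0>}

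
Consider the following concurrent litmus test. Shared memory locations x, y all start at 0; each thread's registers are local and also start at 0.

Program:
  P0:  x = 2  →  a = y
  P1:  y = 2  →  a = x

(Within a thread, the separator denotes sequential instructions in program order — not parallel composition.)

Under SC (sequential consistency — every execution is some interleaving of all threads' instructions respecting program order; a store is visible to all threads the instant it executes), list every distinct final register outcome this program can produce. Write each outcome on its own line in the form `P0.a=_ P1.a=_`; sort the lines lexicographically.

outcome vector order: (P0.a,P1.a)
|SC outcomes| = 3

P0.a=0 P1.a=2
P0.a=2 P1.a=0
P0.a=2 P1.a=2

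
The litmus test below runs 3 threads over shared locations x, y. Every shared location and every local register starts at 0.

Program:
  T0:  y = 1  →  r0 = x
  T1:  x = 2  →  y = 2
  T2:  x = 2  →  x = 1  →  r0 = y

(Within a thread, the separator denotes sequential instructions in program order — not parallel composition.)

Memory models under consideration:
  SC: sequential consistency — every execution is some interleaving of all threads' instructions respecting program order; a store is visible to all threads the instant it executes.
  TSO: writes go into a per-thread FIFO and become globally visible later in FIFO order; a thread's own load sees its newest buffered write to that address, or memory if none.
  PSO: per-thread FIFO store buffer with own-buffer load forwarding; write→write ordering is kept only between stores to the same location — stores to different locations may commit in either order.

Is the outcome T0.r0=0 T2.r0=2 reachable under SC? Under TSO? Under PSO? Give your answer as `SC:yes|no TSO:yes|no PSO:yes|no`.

outcome vector order: (T0.r0,T2.r0)
[SC] allowed = {01 02 10 11 12 20 21 22}
[TSO] allowed = {00 01 02 10 11 12 20 21 22}
[PSO] allowed = {00 01 02 10 11 12 20 21 22}
target 02 ∈ {SC,TSO,PSO}

SC:yes TSO:yes PSO:yes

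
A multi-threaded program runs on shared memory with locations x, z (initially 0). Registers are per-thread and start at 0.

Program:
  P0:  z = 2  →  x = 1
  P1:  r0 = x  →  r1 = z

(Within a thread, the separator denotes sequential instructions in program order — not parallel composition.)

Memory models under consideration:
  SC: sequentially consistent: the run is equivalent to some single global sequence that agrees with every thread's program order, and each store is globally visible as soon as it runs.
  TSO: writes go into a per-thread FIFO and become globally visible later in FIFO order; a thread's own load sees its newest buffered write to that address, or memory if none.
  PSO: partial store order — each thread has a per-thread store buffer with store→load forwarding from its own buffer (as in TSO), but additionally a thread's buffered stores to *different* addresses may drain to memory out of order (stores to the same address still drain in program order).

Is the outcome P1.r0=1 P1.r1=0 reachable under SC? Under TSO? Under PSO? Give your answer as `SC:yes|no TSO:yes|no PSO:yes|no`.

outcome vector order: (P1.r0,P1.r1)
SC: 3 outcomes — {<0 0>, <0 2>, <1 2>}
TSO: 3 outcomes — {<0 0>, <0 2>, <1 2>}
PSO: 4 outcomes — {<0 0>, <0 2>, <1 0>, <1 2>}
target <1 0> ∈ {PSO}

SC:no TSO:no PSO:yes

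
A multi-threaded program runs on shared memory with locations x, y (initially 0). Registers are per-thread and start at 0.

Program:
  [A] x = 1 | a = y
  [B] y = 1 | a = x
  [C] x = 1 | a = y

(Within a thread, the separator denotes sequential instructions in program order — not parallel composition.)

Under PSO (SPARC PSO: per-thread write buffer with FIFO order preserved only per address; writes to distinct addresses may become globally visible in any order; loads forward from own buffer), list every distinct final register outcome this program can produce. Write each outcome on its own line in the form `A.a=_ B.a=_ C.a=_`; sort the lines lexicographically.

outcome vector order: (A.a,B.a,C.a)
|PSO outcomes| = 8

A.a=0 B.a=0 C.a=0
A.a=0 B.a=0 C.a=1
A.a=0 B.a=1 C.a=0
A.a=0 B.a=1 C.a=1
A.a=1 B.a=0 C.a=0
A.a=1 B.a=0 C.a=1
A.a=1 B.a=1 C.a=0
A.a=1 B.a=1 C.a=1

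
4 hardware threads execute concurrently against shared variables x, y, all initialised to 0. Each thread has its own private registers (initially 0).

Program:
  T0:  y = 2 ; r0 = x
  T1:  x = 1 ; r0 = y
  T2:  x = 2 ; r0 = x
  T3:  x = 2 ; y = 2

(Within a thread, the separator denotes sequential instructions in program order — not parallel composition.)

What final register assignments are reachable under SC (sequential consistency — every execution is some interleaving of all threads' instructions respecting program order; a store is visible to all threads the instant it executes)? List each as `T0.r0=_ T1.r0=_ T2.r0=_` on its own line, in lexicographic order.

T0.r0=0 T1.r0=2 T2.r0=1
T0.r0=0 T1.r0=2 T2.r0=2
T0.r0=1 T1.r0=0 T2.r0=1
T0.r0=1 T1.r0=0 T2.r0=2
T0.r0=1 T1.r0=2 T2.r0=1
T0.r0=1 T1.r0=2 T2.r0=2
T0.r0=2 T1.r0=0 T2.r0=1
T0.r0=2 T1.r0=0 T2.r0=2
T0.r0=2 T1.r0=2 T2.r0=1
T0.r0=2 T1.r0=2 T2.r0=2

outcome vector order: (T0.r0,T1.r0,T2.r0)
|SC outcomes| = 10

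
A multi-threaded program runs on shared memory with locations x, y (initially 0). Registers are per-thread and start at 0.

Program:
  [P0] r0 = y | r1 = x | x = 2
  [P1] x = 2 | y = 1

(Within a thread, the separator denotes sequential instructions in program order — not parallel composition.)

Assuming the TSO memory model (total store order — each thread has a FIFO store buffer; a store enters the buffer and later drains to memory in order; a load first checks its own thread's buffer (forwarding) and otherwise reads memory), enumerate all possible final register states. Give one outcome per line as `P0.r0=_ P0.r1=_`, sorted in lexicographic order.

outcome vector order: (P0.r0,P0.r1)
|TSO outcomes| = 3

P0.r0=0 P0.r1=0
P0.r0=0 P0.r1=2
P0.r0=1 P0.r1=2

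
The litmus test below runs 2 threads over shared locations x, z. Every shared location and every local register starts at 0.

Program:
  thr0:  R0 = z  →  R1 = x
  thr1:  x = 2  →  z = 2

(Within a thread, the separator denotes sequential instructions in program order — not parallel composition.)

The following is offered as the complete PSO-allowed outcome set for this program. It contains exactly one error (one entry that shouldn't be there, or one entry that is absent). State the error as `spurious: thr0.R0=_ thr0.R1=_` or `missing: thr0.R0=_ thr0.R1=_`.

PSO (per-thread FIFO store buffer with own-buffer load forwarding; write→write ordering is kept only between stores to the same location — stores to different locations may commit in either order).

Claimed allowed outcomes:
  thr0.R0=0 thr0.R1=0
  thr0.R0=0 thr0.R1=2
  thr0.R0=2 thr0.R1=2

missing: thr0.R0=2 thr0.R1=0

outcome vector order: (thr0.R0,thr0.R1)
[PSO] allowed = {00; 02; 20; 22}
PSO∖claimed = {20}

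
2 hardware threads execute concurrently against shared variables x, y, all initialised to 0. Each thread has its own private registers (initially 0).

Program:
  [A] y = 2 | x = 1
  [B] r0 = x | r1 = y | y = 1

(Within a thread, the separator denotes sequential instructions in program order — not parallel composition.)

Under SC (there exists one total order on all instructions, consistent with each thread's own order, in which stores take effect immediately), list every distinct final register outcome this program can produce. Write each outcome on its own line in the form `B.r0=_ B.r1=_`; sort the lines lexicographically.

B.r0=0 B.r1=0
B.r0=0 B.r1=2
B.r0=1 B.r1=2

outcome vector order: (B.r0,B.r1)
|SC outcomes| = 3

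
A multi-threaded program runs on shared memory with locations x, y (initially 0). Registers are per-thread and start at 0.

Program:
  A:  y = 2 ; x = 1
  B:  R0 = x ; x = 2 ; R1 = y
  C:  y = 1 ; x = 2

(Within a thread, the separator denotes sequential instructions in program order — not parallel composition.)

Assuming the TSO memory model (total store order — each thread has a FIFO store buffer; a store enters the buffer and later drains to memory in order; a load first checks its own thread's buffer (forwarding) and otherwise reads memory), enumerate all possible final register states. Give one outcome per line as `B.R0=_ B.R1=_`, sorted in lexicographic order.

outcome vector order: (B.R0,B.R1)
|TSO outcomes| = 7

B.R0=0 B.R1=0
B.R0=0 B.R1=1
B.R0=0 B.R1=2
B.R0=1 B.R1=1
B.R0=1 B.R1=2
B.R0=2 B.R1=1
B.R0=2 B.R1=2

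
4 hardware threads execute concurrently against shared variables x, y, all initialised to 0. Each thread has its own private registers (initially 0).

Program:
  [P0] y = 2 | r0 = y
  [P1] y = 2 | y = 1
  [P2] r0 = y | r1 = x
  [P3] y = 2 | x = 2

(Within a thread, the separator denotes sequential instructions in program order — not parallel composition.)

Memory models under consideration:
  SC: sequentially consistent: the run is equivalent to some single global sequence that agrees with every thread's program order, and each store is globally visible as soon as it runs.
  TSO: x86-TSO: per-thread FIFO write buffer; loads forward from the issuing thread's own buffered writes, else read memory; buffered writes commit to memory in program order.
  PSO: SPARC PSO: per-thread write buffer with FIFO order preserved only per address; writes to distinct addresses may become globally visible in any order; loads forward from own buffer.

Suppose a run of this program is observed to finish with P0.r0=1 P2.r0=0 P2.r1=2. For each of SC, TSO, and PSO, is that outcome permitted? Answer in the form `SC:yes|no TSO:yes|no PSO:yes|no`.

outcome vector order: (P0.r0,P2.r0,P2.r1)
SC (12): (1,0,0), (1,0,2), (1,1,0), (1,1,2), (1,2,0), (1,2,2), (2,0,0), (2,0,2), (2,1,0), (2,1,2), (2,2,0), (2,2,2)
TSO (12): (1,0,0), (1,0,2), (1,1,0), (1,1,2), (1,2,0), (1,2,2), (2,0,0), (2,0,2), (2,1,0), (2,1,2), (2,2,0), (2,2,2)
PSO (12): (1,0,0), (1,0,2), (1,1,0), (1,1,2), (1,2,0), (1,2,2), (2,0,0), (2,0,2), (2,1,0), (2,1,2), (2,2,0), (2,2,2)
target (1,0,2) ∈ {SC,TSO,PSO}

SC:yes TSO:yes PSO:yes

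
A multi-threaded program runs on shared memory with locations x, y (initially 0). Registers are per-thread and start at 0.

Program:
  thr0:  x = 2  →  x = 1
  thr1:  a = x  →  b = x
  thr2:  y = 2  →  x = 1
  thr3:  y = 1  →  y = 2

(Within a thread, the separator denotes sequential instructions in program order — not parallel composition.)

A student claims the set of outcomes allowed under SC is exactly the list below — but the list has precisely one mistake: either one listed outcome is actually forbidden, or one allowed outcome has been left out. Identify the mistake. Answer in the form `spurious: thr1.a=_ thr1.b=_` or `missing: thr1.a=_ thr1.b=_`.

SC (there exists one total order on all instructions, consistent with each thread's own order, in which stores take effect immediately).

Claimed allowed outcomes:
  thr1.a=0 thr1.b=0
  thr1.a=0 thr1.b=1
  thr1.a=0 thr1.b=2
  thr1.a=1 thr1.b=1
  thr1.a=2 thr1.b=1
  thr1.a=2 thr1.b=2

outcome vector order: (thr1.a,thr1.b)
[SC] allowed = {0/0; 0/1; 0/2; 1/1; 1/2; 2/1; 2/2}
SC∖claimed = {1/2}

missing: thr1.a=1 thr1.b=2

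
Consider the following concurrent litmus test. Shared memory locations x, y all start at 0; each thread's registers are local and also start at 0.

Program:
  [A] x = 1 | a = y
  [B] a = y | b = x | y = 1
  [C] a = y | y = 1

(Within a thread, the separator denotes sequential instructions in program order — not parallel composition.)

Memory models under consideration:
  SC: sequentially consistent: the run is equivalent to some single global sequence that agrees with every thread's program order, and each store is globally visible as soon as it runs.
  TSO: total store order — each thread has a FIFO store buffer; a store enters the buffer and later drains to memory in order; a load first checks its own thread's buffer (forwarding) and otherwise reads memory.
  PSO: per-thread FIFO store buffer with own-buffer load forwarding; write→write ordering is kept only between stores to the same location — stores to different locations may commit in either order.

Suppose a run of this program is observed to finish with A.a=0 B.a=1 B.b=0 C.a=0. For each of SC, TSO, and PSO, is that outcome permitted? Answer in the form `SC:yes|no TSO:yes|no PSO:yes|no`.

outcome vector order: (A.a,B.a,B.b,C.a)
[SC] allowed = {<0 0 0 0> <0 0 0 1> <0 0 1 0> <0 0 1 1> <0 1 1 0> <1 0 0 0> <1 0 0 1> <1 0 1 0> <1 0 1 1> <1 1 0 0> <1 1 1 0>}
[TSO] allowed = {<0 0 0 0> <0 0 0 1> <0 0 1 0> <0 0 1 1> <0 1 0 0> <0 1 1 0> <1 0 0 0> <1 0 0 1> <1 0 1 0> <1 0 1 1> <1 1 0 0> <1 1 1 0>}
[PSO] allowed = {<0 0 0 0> <0 0 0 1> <0 0 1 0> <0 0 1 1> <0 1 0 0> <0 1 1 0> <1 0 0 0> <1 0 0 1> <1 0 1 0> <1 0 1 1> <1 1 0 0> <1 1 1 0>}
target <0 1 0 0> ∈ {TSO,PSO}

SC:no TSO:yes PSO:yes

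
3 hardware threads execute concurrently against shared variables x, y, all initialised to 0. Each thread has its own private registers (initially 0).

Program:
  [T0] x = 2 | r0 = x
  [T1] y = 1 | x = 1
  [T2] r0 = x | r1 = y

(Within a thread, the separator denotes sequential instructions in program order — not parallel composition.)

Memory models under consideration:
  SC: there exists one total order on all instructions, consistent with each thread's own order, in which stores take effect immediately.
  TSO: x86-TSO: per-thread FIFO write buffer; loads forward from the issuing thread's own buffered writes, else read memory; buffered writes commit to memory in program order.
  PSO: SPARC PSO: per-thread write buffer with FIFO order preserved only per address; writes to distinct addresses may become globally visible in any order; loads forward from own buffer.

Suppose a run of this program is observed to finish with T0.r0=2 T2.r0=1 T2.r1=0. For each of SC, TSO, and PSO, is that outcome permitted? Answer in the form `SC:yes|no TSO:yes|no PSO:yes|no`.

SC:no TSO:no PSO:yes

outcome vector order: (T0.r0,T2.r0,T2.r1)
SC (10): (1,0,0) (1,0,1) (1,1,1) (1,2,0) (1,2,1) (2,0,0) (2,0,1) (2,1,1) (2,2,0) (2,2,1)
TSO (10): (1,0,0) (1,0,1) (1,1,1) (1,2,0) (1,2,1) (2,0,0) (2,0,1) (2,1,1) (2,2,0) (2,2,1)
PSO (12): (1,0,0) (1,0,1) (1,1,0) (1,1,1) (1,2,0) (1,2,1) (2,0,0) (2,0,1) (2,1,0) (2,1,1) (2,2,0) (2,2,1)
target (2,1,0) ∈ {PSO}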